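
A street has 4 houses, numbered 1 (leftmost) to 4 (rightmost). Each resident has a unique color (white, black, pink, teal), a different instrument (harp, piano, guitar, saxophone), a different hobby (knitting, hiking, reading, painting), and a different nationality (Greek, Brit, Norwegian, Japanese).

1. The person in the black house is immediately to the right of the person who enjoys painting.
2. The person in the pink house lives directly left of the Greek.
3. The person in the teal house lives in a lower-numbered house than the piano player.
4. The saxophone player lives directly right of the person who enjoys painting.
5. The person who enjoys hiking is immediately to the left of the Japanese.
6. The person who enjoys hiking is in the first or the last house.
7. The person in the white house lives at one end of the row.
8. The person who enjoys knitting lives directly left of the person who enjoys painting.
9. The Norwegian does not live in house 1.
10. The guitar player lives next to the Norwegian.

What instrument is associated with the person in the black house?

The person who enjoys hiking is in house 1 (clue 6).
That leaves reading as the hobby for house 4.
House 1's nationality must be Brit (nothing else left).
The Japanese is in house 2 (clue 5).
Clue 8: the person who enjoys painting is in house 3.
House 2 hobby: only knitting fits.
Clue 1 places the person in the black house in house 4.
By clue 4, the saxophone player is in house 4.
House 1 instrument: only harp fits.
So house 1 gets white for color.
That leaves teal as the color for house 2.
That leaves pink as the color for house 3.
Clue 2: the Greek is in house 4.
By clue 3, the piano player is in house 3.
The only instrument still possible for house 2 is guitar.
House 3's nationality must be Norwegian (nothing else left).
So: house 1 = white/harp/hiking/Brit, house 2 = teal/guitar/knitting/Japanese, house 3 = pink/piano/painting/Norwegian, house 4 = black/saxophone/reading/Greek.

saxophone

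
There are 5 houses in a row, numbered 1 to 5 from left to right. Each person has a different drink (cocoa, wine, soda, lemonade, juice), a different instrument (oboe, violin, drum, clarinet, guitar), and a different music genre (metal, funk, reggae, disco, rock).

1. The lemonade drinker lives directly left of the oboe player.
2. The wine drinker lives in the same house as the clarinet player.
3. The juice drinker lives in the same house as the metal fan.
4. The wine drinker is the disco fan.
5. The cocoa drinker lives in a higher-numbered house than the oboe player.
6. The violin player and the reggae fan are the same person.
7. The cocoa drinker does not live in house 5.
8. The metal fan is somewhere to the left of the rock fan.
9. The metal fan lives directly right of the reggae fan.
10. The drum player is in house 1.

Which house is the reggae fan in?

2

Clue 10 places the drum player in house 1.
The only music genre still possible for house 1 is funk.
The cocoa drinker is narrowed to house 3 or 4; consider each.
Placing it in house 3 leads to a contradiction, so it's in house 4.
So house 3 gets juice for drink.
From clue 3, the metal fan must be in house 3.
The reggae fan is in house 2 (clue 9).
That leaves guitar as the instrument for house 4.
The only instrument still possible for house 5 is clarinet.
The only music genre still possible for house 4 is rock.
That leaves disco as the music genre for house 5.
The wine drinker is in house 5 (clue 2).
By clue 6, the violin player is in house 2.
The only instrument still possible for house 3 is oboe.
The lemonade drinker is in house 2 (clue 1).
So house 1 gets soda for drink.
So: house 1 = soda/drum/funk, house 2 = lemonade/violin/reggae, house 3 = juice/oboe/metal, house 4 = cocoa/guitar/rock, house 5 = wine/clarinet/disco.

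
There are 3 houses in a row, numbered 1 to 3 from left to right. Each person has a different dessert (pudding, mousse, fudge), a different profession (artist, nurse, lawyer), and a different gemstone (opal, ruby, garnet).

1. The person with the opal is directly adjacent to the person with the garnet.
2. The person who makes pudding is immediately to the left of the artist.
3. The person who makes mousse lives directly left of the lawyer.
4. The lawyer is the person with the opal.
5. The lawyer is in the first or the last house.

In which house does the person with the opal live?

Clue 5 places the lawyer in house 3.
House 3's dessert must be fudge (nothing else left).
That leaves nurse as the profession for house 1.
The only profession still possible for house 2 is artist.
By clue 2, the person who makes pudding is in house 1.
The person who makes mousse is in house 2 (clue 3).
From clue 4, the person with the opal must be in house 3.
From clue 1, the person with the garnet must be in house 2.
So house 1 gets ruby for gemstone.
So: house 1 = pudding/nurse/ruby, house 2 = mousse/artist/garnet, house 3 = fudge/lawyer/opal.

3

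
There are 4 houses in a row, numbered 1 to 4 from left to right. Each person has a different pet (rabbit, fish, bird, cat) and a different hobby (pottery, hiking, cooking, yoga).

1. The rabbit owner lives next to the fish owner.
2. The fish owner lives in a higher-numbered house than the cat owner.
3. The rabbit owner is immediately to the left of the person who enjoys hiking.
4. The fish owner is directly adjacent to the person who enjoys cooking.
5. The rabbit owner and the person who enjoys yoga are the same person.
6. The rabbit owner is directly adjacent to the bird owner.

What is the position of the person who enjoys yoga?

3

The cat owner is narrowed to house 1 or 2 or 3; consider each.
Placing it in house 2 and house 3 leads to a contradiction, so it's in house 1.
The rabbit owner is narrowed to house 2 or 3; consider each.
Placing it in house 2 leads to a contradiction, so it's in house 3.
The person who enjoys hiking is in house 4 (clue 3).
Clue 5 places the person who enjoys yoga in house 3.
The only hobby still possible for house 2 is pottery.
The fish owner is in house 2 (clue 4).
So house 4 gets bird for pet.
House 1's hobby must be cooking (nothing else left).
So: house 1 = cat/cooking, house 2 = fish/pottery, house 3 = rabbit/yoga, house 4 = bird/hiking.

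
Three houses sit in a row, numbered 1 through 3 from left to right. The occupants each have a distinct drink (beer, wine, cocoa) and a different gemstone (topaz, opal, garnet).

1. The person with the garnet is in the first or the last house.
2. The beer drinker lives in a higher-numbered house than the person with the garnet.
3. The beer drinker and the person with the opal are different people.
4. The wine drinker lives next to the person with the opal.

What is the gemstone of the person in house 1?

garnet

Clue 2: the person with the garnet is in house 1.
The beer drinker is narrowed to house 2 or 3; consider each.
Placing it in house 2 leads to a contradiction, so it's in house 3.
The person with the opal is in house 2 (clue 3).
House 1's drink must be wine (nothing else left).
House 2's drink must be cocoa (nothing else left).
The only gemstone still possible for house 3 is topaz.
So: house 1 = wine/garnet, house 2 = cocoa/opal, house 3 = beer/topaz.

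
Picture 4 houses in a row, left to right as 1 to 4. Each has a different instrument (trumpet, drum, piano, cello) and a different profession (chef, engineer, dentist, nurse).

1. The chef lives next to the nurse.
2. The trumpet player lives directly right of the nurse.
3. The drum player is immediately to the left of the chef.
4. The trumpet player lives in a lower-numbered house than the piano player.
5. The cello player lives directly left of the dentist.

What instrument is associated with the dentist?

House 4's instrument must be piano (nothing else left).
The drum player is narrowed to house 1 or 2; consider each.
Placing it in house 2 leads to a contradiction, so it's in house 1.
Clue 3 places the chef in house 2.
So house 1 gets nurse for profession.
Clue 2: the trumpet player is in house 2.
House 3's instrument must be cello (nothing else left).
Clue 5: the dentist is in house 4.
The only profession still possible for house 3 is engineer.
So: house 1 = drum/nurse, house 2 = trumpet/chef, house 3 = cello/engineer, house 4 = piano/dentist.

piano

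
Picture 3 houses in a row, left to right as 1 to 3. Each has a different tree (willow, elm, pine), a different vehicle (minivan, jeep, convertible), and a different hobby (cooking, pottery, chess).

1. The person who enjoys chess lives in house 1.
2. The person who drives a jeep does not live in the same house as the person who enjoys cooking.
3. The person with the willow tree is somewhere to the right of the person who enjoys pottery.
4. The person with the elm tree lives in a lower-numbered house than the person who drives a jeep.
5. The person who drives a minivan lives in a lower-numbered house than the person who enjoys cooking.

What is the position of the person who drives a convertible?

3

By clue 1, the person who enjoys chess is in house 1.
The only hobby still possible for house 3 is cooking.
Clue 2: the person who drives a jeep is in house 2.
Clue 3: the person with the willow tree is in house 3.
The person with the elm tree is in house 1 (clue 4).
The only tree still possible for house 2 is pine.
House 3 vehicle: only convertible fits.
House 2's hobby must be pottery (nothing else left).
The only vehicle still possible for house 1 is minivan.
So: house 1 = elm/minivan/chess, house 2 = pine/jeep/pottery, house 3 = willow/convertible/cooking.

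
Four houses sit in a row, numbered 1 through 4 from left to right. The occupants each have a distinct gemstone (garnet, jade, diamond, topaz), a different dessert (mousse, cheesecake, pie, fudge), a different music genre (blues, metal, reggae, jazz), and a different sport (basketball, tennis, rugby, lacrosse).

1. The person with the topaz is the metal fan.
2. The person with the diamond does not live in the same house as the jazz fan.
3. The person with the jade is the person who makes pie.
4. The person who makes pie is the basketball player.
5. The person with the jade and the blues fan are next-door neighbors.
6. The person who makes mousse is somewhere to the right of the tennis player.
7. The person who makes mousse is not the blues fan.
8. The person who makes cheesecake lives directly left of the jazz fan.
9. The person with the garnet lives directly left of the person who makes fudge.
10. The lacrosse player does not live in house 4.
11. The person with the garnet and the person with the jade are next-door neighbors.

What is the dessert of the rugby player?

fudge

The person with the garnet is narrowed to house 1 or 2 or 3; consider each.
Placing it in house 1 and house 2 leads to a contradiction, so it's in house 3.
The person who makes fudge is in house 4 (clue 9).
Clue 3 places the person with the jade in house 2.
The person who makes pie is in house 2 (clue 3).
From clue 4, the basketball player must be in house 2.
The only dessert still possible for house 1 is cheesecake.
That leaves mousse as the dessert for house 3.
The only sport still possible for house 1 is tennis.
House 3 sport: only lacrosse fits.
That leaves rugby as the sport for house 4.
Clue 7: the blues fan is in house 1.
The jazz fan is in house 2 (clue 8).
That leaves reggae as the music genre for house 3.
House 4's music genre must be metal (nothing else left).
Clue 1 places the person with the topaz in house 4.
That leaves diamond as the gemstone for house 1.
So: house 1 = diamond/cheesecake/blues/tennis, house 2 = jade/pie/jazz/basketball, house 3 = garnet/mousse/reggae/lacrosse, house 4 = topaz/fudge/metal/rugby.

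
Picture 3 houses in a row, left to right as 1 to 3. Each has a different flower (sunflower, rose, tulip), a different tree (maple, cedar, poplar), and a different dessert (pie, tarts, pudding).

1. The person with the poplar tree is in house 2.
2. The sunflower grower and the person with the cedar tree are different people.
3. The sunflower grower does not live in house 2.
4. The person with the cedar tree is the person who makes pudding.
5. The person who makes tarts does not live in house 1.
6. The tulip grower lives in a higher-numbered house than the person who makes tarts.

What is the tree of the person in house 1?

maple

The person with the poplar tree is in house 2 (clue 1).
The tulip grower is in house 3 (clue 6).
From clue 6, the person who makes tarts must be in house 2.
House 2 flower: only rose fits.
By clue 2, the person with the cedar tree is in house 3.
Clue 4: the person who makes pudding is in house 3.
That leaves sunflower as the flower for house 1.
That leaves maple as the tree for house 1.
That leaves pie as the dessert for house 1.
So: house 1 = sunflower/maple/pie, house 2 = rose/poplar/tarts, house 3 = tulip/cedar/pudding.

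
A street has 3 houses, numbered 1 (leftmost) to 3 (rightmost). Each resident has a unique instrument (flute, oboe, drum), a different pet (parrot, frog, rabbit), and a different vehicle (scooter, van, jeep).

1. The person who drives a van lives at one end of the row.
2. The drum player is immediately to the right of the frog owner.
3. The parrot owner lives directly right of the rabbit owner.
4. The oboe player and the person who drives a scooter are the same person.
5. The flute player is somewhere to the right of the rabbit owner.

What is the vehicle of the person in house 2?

House 1 instrument: only oboe fits.
House 3 pet: only parrot fits.
By clue 3, the rabbit owner is in house 2.
The person who drives a scooter is in house 1 (clue 4).
By clue 5, the flute player is in house 3.
House 2's instrument must be drum (nothing else left).
House 1 pet: only frog fits.
That leaves jeep as the vehicle for house 2.
House 3's vehicle must be van (nothing else left).
So: house 1 = oboe/frog/scooter, house 2 = drum/rabbit/jeep, house 3 = flute/parrot/van.

jeep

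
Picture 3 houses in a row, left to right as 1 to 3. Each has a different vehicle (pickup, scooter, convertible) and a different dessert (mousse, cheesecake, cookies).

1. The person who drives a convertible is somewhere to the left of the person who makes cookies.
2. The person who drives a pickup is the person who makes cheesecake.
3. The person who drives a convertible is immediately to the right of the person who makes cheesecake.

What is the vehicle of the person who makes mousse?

convertible

The person who drives a convertible is in house 2 (clue 3).
From clue 3, the person who makes cheesecake must be in house 1.
Clue 1: the person who makes cookies is in house 3.
From clue 2, the person who drives a pickup must be in house 1.
The only vehicle still possible for house 3 is scooter.
House 2's dessert must be mousse (nothing else left).
So: house 1 = pickup/cheesecake, house 2 = convertible/mousse, house 3 = scooter/cookies.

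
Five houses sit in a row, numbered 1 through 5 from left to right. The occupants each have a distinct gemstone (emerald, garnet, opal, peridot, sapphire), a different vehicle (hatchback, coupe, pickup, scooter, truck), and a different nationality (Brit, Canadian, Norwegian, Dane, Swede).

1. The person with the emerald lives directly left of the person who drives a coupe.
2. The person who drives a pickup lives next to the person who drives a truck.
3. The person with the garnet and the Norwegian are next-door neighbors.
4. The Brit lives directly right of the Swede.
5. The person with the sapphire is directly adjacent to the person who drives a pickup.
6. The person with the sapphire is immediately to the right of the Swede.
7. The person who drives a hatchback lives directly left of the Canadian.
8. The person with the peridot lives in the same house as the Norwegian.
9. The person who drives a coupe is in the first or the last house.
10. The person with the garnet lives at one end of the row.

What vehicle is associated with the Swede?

pickup

From clue 9, the person who drives a coupe must be in house 5.
Clue 1 places the person with the emerald in house 4.
The only gemstone still possible for house 2 is peridot.
Clue 8 places the Norwegian in house 2.
That leaves Dane as the nationality for house 1.
House 4's nationality must be Swede (nothing else left).
By clue 3, the person with the garnet is in house 1.
Clue 4: the Brit is in house 5.
By clue 6, the person with the sapphire is in house 5.
House 3's gemstone must be opal (nothing else left).
The only nationality still possible for house 3 is Canadian.
By clue 5, the person who drives a pickup is in house 4.
From clue 7, the person who drives a hatchback must be in house 2.
Clue 2 places the person who drives a truck in house 3.
So house 1 gets scooter for vehicle.
So: house 1 = garnet/scooter/Dane, house 2 = peridot/hatchback/Norwegian, house 3 = opal/truck/Canadian, house 4 = emerald/pickup/Swede, house 5 = sapphire/coupe/Brit.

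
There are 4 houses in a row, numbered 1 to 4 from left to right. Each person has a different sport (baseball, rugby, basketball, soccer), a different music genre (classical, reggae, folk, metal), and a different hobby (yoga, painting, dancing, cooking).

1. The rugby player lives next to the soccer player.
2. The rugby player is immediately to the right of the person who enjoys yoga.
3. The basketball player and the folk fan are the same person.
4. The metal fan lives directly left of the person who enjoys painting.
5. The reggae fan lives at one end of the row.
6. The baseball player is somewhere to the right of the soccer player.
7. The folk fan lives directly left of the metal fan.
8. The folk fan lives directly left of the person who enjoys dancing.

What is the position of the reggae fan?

The basketball player is narrowed to house 1 or 2; consider each.
Placing it in house 2 leads to a contradiction, so it's in house 1.
The folk fan is in house 1 (clue 3).
The metal fan is in house 2 (clue 7).
Clue 8 places the person who enjoys dancing in house 2.
So house 3 gets classical for music genre.
House 4 music genre: only reggae fits.
Clue 4 places the person who enjoys painting in house 3.
So house 4 gets cooking for hobby.
Clue 1 places the soccer player in house 3.
Clue 2: the rugby player is in house 2.
Clue 6 places the baseball player in house 4.
The only hobby still possible for house 1 is yoga.
So: house 1 = basketball/folk/yoga, house 2 = rugby/metal/dancing, house 3 = soccer/classical/painting, house 4 = baseball/reggae/cooking.

4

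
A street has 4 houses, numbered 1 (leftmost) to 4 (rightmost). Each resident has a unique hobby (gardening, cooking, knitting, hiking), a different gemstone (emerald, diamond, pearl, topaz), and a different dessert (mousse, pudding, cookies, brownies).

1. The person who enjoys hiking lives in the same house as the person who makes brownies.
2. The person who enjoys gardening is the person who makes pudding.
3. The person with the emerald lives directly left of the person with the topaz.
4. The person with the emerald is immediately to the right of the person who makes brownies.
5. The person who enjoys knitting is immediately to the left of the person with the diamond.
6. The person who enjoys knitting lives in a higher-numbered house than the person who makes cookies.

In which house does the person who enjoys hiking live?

1

House 1's gemstone must be pearl (nothing else left).
So house 2 gets emerald for gemstone.
Clue 3 places the person with the topaz in house 3.
The person who makes brownies is in house 1 (clue 4).
The only gemstone still possible for house 4 is diamond.
Clue 1 places the person who enjoys hiking in house 1.
The person who enjoys knitting is in house 3 (clue 5).
House 2's dessert must be cookies (nothing else left).
By clue 2, the person who enjoys gardening is in house 4.
Clue 2: the person who makes pudding is in house 4.
That leaves cooking as the hobby for house 2.
So house 3 gets mousse for dessert.
So: house 1 = hiking/pearl/brownies, house 2 = cooking/emerald/cookies, house 3 = knitting/topaz/mousse, house 4 = gardening/diamond/pudding.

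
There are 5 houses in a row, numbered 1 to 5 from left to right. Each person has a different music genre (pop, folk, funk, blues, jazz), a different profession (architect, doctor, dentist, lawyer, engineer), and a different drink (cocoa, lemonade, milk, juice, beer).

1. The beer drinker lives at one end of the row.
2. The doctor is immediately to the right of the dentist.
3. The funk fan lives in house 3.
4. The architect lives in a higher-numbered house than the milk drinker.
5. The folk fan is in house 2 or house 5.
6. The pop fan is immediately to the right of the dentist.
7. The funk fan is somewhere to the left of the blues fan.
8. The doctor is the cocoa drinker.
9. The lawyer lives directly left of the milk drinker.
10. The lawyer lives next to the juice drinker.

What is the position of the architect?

Clue 3 places the funk fan in house 3.
That leaves jazz as the music genre for house 1.
The blues fan is narrowed to house 4 or 5; consider each.
Placing it in house 4 leads to a contradiction, so it's in house 5.
So house 4 gets pop for music genre.
Clue 6: the dentist is in house 3.
House 2's music genre must be folk (nothing else left).
By clue 2, the doctor is in house 4.
Clue 8: the cocoa drinker is in house 4.
That leaves architect as the profession for house 5.
The engineer is narrowed to house 1 or 2; consider each.
Placing it in house 2 leads to a contradiction, so it's in house 1.
The only profession still possible for house 2 is lawyer.
By clue 9, the milk drinker is in house 3.
So house 1 gets juice for drink.
So house 2 gets lemonade for drink.
House 5 drink: only beer fits.
So: house 1 = jazz/engineer/juice, house 2 = folk/lawyer/lemonade, house 3 = funk/dentist/milk, house 4 = pop/doctor/cocoa, house 5 = blues/architect/beer.

5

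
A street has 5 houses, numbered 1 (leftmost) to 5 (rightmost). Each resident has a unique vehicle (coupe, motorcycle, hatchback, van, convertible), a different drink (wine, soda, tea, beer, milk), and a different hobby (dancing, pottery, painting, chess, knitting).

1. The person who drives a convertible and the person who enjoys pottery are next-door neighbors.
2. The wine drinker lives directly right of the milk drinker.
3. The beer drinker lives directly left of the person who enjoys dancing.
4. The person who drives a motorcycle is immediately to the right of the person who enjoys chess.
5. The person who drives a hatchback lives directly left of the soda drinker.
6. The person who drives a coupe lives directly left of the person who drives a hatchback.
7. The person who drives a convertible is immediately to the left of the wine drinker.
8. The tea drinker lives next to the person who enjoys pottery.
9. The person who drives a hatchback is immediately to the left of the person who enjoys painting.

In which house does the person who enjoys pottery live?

3

The person who drives a coupe is narrowed to house 1 or 2 or 3; consider each.
Placing it in house 1 and house 2 leads to a contradiction, so it's in house 3.
From clue 6, the person who drives a hatchback must be in house 4.
Clue 9: the person who enjoys painting is in house 5.
By clue 5, the soda drinker is in house 5.
House 4's drink must be tea (nothing else left).
Clue 8: the person who enjoys pottery is in house 3.
The person who drives a convertible is in house 2 (clue 1).
By clue 7, the wine drinker is in house 3.
House 1's vehicle must be van (nothing else left).
That leaves motorcycle as the vehicle for house 5.
So house 1 gets beer for drink.
House 2 drink: only milk fits.
By clue 3, the person who enjoys dancing is in house 2.
The person who enjoys chess is in house 4 (clue 4).
So house 1 gets knitting for hobby.
So: house 1 = van/beer/knitting, house 2 = convertible/milk/dancing, house 3 = coupe/wine/pottery, house 4 = hatchback/tea/chess, house 5 = motorcycle/soda/painting.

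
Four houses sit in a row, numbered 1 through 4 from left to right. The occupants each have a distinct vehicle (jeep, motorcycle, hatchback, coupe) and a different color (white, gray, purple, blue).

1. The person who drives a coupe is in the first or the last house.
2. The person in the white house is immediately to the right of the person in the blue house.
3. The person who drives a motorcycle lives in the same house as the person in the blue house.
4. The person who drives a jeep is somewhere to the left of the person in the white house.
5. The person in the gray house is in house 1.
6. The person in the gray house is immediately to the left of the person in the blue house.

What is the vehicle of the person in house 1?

jeep

By clue 5, the person in the gray house is in house 1.
Clue 6 places the person in the blue house in house 2.
The person in the white house is in house 3 (clue 2).
From clue 3, the person who drives a motorcycle must be in house 2.
So house 3 gets hatchback for vehicle.
House 4 vehicle: only coupe fits.
House 4's color must be purple (nothing else left).
House 1 vehicle: only jeep fits.
So: house 1 = jeep/gray, house 2 = motorcycle/blue, house 3 = hatchback/white, house 4 = coupe/purple.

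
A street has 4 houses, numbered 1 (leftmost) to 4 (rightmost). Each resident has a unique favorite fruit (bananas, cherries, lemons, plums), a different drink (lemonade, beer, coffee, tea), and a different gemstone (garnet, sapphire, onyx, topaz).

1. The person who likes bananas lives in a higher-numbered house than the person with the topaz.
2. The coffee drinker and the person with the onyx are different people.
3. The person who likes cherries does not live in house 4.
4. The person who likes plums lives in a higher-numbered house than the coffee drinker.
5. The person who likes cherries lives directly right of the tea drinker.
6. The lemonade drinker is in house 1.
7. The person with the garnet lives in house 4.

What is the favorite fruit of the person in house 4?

By clue 6, the lemonade drinker is in house 1.
Clue 7: the person with the garnet is in house 4.
House 1 favorite fruit: only lemons fits.
So house 2 gets tea for drink.
House 4 drink: only beer fits.
By clue 4, the person who likes plums is in house 4.
Clue 5: the person who likes cherries is in house 3.
So house 2 gets bananas for favorite fruit.
House 3's drink must be coffee (nothing else left).
From clue 1, the person with the topaz must be in house 1.
House 3 gemstone: only sapphire fits.
That leaves onyx as the gemstone for house 2.
So: house 1 = lemons/lemonade/topaz, house 2 = bananas/tea/onyx, house 3 = cherries/coffee/sapphire, house 4 = plums/beer/garnet.

plums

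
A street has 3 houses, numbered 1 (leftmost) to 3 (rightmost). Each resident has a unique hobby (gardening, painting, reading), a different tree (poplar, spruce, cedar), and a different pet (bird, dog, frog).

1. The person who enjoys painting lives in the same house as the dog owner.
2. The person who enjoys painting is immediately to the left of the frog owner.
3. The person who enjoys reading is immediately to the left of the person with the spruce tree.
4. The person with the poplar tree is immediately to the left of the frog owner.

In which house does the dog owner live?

The only hobby still possible for house 3 is gardening.
The person who enjoys painting is narrowed to house 1 or 2; consider each.
Placing it in house 2 leads to a contradiction, so it's in house 1.
Clue 1: the dog owner is in house 1.
Clue 2: the frog owner is in house 2.
The person with the poplar tree is in house 1 (clue 4).
So house 2 gets reading for hobby.
So house 3 gets bird for pet.
Clue 3: the person with the spruce tree is in house 3.
So house 2 gets cedar for tree.
So: house 1 = painting/poplar/dog, house 2 = reading/cedar/frog, house 3 = gardening/spruce/bird.

1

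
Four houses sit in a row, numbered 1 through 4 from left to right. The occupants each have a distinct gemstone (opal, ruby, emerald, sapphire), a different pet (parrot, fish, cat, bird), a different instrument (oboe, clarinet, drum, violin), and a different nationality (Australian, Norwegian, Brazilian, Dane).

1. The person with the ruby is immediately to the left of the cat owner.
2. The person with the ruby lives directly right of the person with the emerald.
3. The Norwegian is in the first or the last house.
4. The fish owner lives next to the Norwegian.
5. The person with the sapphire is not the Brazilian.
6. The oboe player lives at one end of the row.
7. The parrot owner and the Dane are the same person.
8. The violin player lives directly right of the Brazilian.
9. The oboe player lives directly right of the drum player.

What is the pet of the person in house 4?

cat

Clue 9: the oboe player is in house 4.
Clue 9: the drum player is in house 3.
That leaves clarinet as the instrument for house 1.
The only instrument still possible for house 2 is violin.
Clue 8 places the Brazilian in house 1.
By clue 4, the fish owner is in house 3.
So house 1 gets bird for pet.
House 2's pet must be parrot (nothing else left).
House 4 pet: only cat fits.
So house 4 gets Norwegian for nationality.
From clue 1, the person with the ruby must be in house 3.
The person with the emerald is in house 2 (clue 2).
From clue 7, the Dane must be in house 2.
House 1 gemstone: only opal fits.
House 4 gemstone: only sapphire fits.
House 3's nationality must be Australian (nothing else left).
So: house 1 = opal/bird/clarinet/Brazilian, house 2 = emerald/parrot/violin/Dane, house 3 = ruby/fish/drum/Australian, house 4 = sapphire/cat/oboe/Norwegian.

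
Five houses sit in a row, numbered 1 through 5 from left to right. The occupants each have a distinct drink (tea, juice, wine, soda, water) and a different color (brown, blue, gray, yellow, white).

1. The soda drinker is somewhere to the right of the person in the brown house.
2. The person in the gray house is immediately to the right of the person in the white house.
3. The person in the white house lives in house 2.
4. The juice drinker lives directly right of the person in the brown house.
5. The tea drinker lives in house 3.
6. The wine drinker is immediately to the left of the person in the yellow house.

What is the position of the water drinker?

Clue 3 places the person in the white house in house 2.
Clue 5 places the tea drinker in house 3.
Clue 2: the person in the gray house is in house 3.
That leaves water as the drink for house 1.
The only color still possible for house 5 is yellow.
Clue 6: the wine drinker is in house 4.
The juice drinker is narrowed to house 2 or 5; consider each.
Placing it in house 5 leads to a contradiction, so it's in house 2.
Clue 4 places the person in the brown house in house 1.
House 5 drink: only soda fits.
That leaves blue as the color for house 4.
So: house 1 = water/brown, house 2 = juice/white, house 3 = tea/gray, house 4 = wine/blue, house 5 = soda/yellow.

1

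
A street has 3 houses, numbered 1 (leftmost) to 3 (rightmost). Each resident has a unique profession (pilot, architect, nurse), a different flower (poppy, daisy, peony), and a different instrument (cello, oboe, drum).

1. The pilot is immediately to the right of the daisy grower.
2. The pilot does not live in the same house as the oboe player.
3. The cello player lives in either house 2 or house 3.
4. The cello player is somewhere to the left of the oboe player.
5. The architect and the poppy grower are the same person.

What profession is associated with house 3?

By clue 4, the cello player is in house 2.
Clue 4 places the oboe player in house 3.
That leaves drum as the instrument for house 1.
By clue 2, the pilot is in house 2.
The daisy grower is in house 1 (clue 1).
House 2 flower: only peony fits.
House 3 flower: only poppy fits.
The architect is in house 3 (clue 5).
That leaves nurse as the profession for house 1.
So: house 1 = nurse/daisy/drum, house 2 = pilot/peony/cello, house 3 = architect/poppy/oboe.

architect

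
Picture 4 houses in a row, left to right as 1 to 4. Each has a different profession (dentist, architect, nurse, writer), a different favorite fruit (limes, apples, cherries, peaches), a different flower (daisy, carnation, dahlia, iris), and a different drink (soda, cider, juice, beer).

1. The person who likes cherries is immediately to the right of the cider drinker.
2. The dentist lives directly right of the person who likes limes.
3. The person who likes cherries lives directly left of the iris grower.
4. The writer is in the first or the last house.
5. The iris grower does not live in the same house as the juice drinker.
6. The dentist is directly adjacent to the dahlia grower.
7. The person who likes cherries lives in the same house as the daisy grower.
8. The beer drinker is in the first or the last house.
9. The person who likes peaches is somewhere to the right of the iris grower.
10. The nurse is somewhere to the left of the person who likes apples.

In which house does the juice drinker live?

2

Clue 9: the person who likes peaches is in house 4.
By clue 9, the iris grower is in house 3.
House 1 favorite fruit: only limes fits.
Clue 2: the dentist is in house 2.
By clue 3, the person who likes cherries is in house 2.
Clue 6: the dahlia grower is in house 1.
House 1 profession: only nurse fits.
House 3's profession must be architect (nothing else left).
House 4's profession must be writer (nothing else left).
House 3's favorite fruit must be apples (nothing else left).
The only flower still possible for house 2 is daisy.
The only flower still possible for house 4 is carnation.
So house 3 gets soda for drink.
Clue 1: the cider drinker is in house 1.
The only drink still possible for house 2 is juice.
House 4 drink: only beer fits.
So: house 1 = nurse/limes/dahlia/cider, house 2 = dentist/cherries/daisy/juice, house 3 = architect/apples/iris/soda, house 4 = writer/peaches/carnation/beer.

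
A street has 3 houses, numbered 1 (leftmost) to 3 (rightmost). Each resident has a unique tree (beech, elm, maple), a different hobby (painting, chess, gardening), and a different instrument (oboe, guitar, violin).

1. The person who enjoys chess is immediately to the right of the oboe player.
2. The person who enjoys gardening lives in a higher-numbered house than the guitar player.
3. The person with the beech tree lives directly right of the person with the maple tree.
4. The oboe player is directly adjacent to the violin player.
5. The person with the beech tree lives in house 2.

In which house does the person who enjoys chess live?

The person with the beech tree is in house 2 (clue 5).
That leaves maple as the tree for house 1.
The only tree still possible for house 3 is elm.
That leaves painting as the hobby for house 1.
So house 3 gets violin for instrument.
The oboe player is in house 2 (clue 4).
House 1's instrument must be guitar (nothing else left).
Clue 1 places the person who enjoys chess in house 3.
That leaves gardening as the hobby for house 2.
So: house 1 = maple/painting/guitar, house 2 = beech/gardening/oboe, house 3 = elm/chess/violin.

3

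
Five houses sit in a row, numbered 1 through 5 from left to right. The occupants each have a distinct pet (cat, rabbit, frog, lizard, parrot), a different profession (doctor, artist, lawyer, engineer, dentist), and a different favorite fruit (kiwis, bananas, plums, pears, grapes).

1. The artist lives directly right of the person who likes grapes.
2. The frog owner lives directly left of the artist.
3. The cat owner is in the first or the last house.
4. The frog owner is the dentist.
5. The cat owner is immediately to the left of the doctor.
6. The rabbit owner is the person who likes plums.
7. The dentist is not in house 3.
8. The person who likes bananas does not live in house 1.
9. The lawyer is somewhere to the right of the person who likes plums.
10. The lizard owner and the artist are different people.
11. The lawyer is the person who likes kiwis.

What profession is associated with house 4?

dentist

Clue 5: the cat owner is in house 1.
By clue 5, the doctor is in house 2.
From clue 4, the frog owner must be in house 4.
The dentist is in house 4 (clue 4).
House 1 profession: only engineer fits.
House 1 favorite fruit: only pears fits.
By clue 2, the artist is in house 5.
The only pet still possible for house 5 is parrot.
So house 3 gets lawyer for profession.
Clue 1 places the person who likes grapes in house 4.
Clue 9: the person who likes plums is in house 2.
The person who likes kiwis is in house 3 (clue 11).
House 5 favorite fruit: only bananas fits.
By clue 6, the rabbit owner is in house 2.
The only pet still possible for house 3 is lizard.
So: house 1 = cat/engineer/pears, house 2 = rabbit/doctor/plums, house 3 = lizard/lawyer/kiwis, house 4 = frog/dentist/grapes, house 5 = parrot/artist/bananas.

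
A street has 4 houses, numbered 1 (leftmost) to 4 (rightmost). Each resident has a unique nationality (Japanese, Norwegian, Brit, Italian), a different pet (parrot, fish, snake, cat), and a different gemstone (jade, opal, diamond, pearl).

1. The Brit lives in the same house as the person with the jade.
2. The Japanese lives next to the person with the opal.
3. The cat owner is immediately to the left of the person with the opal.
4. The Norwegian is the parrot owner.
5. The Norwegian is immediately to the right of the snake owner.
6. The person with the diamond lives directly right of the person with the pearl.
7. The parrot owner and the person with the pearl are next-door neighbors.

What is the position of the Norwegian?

4

The Norwegian is narrowed to house 2 or 3 or 4; consider each.
Placing it in house 2 and house 3 leads to a contradiction, so it's in house 4.
The parrot owner is in house 4 (clue 4).
By clue 5, the snake owner is in house 3.
Clue 7 places the person with the pearl in house 3.
House 1 gemstone: only jade fits.
The Brit is in house 1 (clue 1).
Clue 3: the cat owner is in house 1.
The person with the opal is in house 2 (clue 3).
The person with the diamond is in house 4 (clue 6).
House 2 nationality: only Italian fits.
That leaves Japanese as the nationality for house 3.
House 2's pet must be fish (nothing else left).
So: house 1 = Brit/cat/jade, house 2 = Italian/fish/opal, house 3 = Japanese/snake/pearl, house 4 = Norwegian/parrot/diamond.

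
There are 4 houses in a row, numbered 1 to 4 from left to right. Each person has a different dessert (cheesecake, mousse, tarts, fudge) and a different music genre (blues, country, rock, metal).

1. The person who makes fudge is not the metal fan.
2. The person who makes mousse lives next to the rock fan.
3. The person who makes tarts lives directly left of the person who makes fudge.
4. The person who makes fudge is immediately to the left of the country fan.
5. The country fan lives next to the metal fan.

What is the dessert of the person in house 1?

tarts

The person who makes fudge is narrowed to house 2 or 3; consider each.
Placing it in house 3 leads to a contradiction, so it's in house 2.
By clue 3, the person who makes tarts is in house 1.
By clue 4, the country fan is in house 3.
Clue 5 places the metal fan in house 4.
The person who makes mousse is in house 3 (clue 2).
Clue 2 places the rock fan in house 2.
That leaves cheesecake as the dessert for house 4.
House 1's music genre must be blues (nothing else left).
So: house 1 = tarts/blues, house 2 = fudge/rock, house 3 = mousse/country, house 4 = cheesecake/metal.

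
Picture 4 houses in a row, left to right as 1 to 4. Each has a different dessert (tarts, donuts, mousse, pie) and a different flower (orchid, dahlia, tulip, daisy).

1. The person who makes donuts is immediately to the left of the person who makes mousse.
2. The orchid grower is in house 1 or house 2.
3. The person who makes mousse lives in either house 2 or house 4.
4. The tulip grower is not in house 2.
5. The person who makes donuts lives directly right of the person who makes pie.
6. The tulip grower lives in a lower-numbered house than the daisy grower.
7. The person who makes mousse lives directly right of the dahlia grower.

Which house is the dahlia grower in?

House 4 flower: only daisy fits.
By clue 1, the person who makes donuts is in house 3.
The person who makes mousse is in house 4 (clue 1).
Clue 5 places the person who makes pie in house 2.
From clue 7, the dahlia grower must be in house 3.
That leaves tarts as the dessert for house 1.
So house 1 gets tulip for flower.
The only flower still possible for house 2 is orchid.
So: house 1 = tarts/tulip, house 2 = pie/orchid, house 3 = donuts/dahlia, house 4 = mousse/daisy.

3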